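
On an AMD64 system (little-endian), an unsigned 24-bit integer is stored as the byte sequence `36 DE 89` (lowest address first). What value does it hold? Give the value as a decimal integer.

9035318

In little-endian order the low byte comes first in memory.
Reassemble most-significant byte first: 89 DE 36 → 0x89DE36.
0x89DE36 = 9035318.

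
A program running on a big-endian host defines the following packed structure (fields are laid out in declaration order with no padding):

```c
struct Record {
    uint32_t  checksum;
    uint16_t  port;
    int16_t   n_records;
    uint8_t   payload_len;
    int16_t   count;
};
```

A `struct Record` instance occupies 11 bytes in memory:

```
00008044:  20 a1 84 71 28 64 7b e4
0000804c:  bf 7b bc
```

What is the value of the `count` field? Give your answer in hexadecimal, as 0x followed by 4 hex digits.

`count` follows `checksum` (4 B), `port` (2 B), `n_records` (2 B), `payload_len` (1 B), so it starts at offset 4 + 2 + 2 + 1 = 9 and occupies 2 bytes.
Bytes at offsets 9..10: 7B BC.
Big-endian: lowest address holds the most-significant byte.
The bytes are already most-significant first: 0x7BBC.

0x7BBC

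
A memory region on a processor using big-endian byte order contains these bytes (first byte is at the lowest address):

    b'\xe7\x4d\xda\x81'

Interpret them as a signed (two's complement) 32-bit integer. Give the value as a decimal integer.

-414328191

Big-endian: lowest address holds the most-significant byte.
The bytes are already most-significant first: 0xE74DDA81.
Top bit is set, so as a signed 32-bit value this is 0xE74DDA81 − 2^32 = -414328191.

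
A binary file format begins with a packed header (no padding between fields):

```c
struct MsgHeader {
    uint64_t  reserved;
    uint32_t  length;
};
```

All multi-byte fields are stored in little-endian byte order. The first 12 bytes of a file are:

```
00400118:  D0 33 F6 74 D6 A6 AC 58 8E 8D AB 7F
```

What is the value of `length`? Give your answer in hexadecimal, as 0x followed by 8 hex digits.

0x7FAB8D8E

`length` follows `reserved` (8 bytes), so it starts at byte offset 8 and occupies 4 bytes.
Bytes at offsets 8..11: 8E 8D AB 7F.
Little-endian: lowest address holds the least-significant byte.
Reassemble most-significant byte first: 7F AB 8D 8E → 0x7FAB8D8E.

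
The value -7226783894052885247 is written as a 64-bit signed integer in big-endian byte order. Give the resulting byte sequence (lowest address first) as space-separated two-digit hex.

9B B5 4E 56 66 76 AD 01

Two's complement of -7226783894052885247 in 64 bits: 7226783894052885247 = 0x644AB1A9998952FF; invert → 0x9BB54E566676AD00; add 1 → 0x9BB54E566676AD01.
Split into bytes (most-significant first): 9B B5 4E 56 66 76 AD 01.
In big-endian order the high byte comes first in memory.
So the memory order matches the most-significant-first order: 9B B5 4E 56 66 76 AD 01.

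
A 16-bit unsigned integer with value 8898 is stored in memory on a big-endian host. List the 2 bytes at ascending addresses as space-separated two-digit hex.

22 C2

8898 in hexadecimal, padded to 16 bits, is 0x22C2.
Split into bytes (most-significant first): 22 C2.
Big-endian: lowest address holds the most-significant byte.
So the memory order matches the most-significant-first order: 22 C2.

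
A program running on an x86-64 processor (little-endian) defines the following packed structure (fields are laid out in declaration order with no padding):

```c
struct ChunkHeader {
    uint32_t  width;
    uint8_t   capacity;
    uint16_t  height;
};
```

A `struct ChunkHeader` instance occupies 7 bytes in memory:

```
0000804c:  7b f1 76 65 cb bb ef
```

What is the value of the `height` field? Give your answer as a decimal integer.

61371

`height` follows `width` (4 B), `capacity` (1 B), so it starts at offset 4 + 1 = 5 and occupies 2 bytes.
Bytes at offsets 5..6: BB EF.
Little-endian: lowest address holds the least-significant byte.
Reassemble most-significant byte first: EF BB → 0xEFBB.
0xEFBB = 61371.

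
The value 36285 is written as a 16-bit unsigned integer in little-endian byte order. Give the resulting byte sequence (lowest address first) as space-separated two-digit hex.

BD 8D

36285 in hexadecimal, padded to 16 bits, is 0x8DBD.
Split into bytes (most-significant first): 8D BD.
Little-endian: lowest address holds the least-significant byte.
So at ascending addresses the bytes are BD 8D.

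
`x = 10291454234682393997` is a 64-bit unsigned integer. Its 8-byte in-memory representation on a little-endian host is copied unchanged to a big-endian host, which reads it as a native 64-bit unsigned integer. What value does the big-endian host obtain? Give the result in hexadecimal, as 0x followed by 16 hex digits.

0x8D056F981997D28E

10291454234682393997 in 64-bit hexadecimal is 0x8ED29719986F058D.
Stored little-endian, the bytes at ascending addresses are 8D 05 6F 98 19 97 D2 8E.
Read back as big-endian, the last byte is least significant, giving 0x8D056F981997D28E.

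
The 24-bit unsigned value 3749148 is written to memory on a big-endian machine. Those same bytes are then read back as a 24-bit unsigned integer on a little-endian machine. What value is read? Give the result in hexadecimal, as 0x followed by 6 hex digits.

0x1C3539

3749148 in 24-bit hexadecimal is 0x39351C.
Stored big-endian, the bytes at ascending addresses are 39 35 1C.
Read back as little-endian, the first byte is least significant, giving 0x1C3539.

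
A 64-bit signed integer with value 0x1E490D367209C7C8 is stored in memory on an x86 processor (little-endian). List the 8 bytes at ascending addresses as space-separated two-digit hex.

Split into bytes (most-significant first): 1E 49 0D 36 72 09 C7 C8.
In little-endian order the low byte comes first in memory.
So at ascending addresses the bytes are C8 C7 09 72 36 0D 49 1E.

C8 C7 09 72 36 0D 49 1E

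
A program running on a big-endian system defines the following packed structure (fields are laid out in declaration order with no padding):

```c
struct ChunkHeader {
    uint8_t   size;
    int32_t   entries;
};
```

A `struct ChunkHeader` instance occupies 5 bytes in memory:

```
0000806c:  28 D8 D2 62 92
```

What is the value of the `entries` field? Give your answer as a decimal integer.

-657300846

`entries` follows `size` (1 byte), so it starts at byte offset 1 and occupies 4 bytes.
Bytes at offsets 1..4: D8 D2 62 92.
Big-endian: lowest address holds the most-significant byte.
The bytes are already most-significant first: 0xD8D26292.
Top bit is set, so as a signed 32-bit value this is 0xD8D26292 − 2^32 = -657300846.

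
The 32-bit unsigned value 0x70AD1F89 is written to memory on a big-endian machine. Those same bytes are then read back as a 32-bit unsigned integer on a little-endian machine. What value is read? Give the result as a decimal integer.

2300554608

Stored big-endian, the bytes at ascending addresses are 70 AD 1F 89.
Read back as little-endian, the first byte is least significant, giving 0x891FAD70.
0x891FAD70 = 2300554608.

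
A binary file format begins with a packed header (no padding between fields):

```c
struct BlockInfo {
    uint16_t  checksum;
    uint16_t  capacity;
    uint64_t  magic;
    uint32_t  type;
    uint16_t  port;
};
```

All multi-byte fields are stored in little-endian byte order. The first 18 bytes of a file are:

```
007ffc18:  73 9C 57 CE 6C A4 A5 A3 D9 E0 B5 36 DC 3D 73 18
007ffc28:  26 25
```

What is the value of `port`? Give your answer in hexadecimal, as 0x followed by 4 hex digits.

0x2526

`port` follows `checksum` (2 B), `capacity` (2 B), `magic` (8 B), `type` (4 B), so it starts at offset 2 + 2 + 8 + 4 = 16 and occupies 2 bytes.
Bytes at offsets 16..17: 26 25.
In little-endian order the low byte comes first in memory.
Reassemble most-significant byte first: 25 26 → 0x2526.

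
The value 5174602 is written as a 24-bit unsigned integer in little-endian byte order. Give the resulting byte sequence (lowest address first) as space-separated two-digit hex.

4A F5 4E

5174602 in hexadecimal, padded to 24 bits, is 0x4EF54A.
Split into bytes (most-significant first): 4E F5 4A.
In little-endian order the low byte comes first in memory.
So at ascending addresses the bytes are 4A F5 4E.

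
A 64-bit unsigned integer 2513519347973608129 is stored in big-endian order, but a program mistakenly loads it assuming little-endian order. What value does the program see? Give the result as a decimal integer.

13966235979507360034

2513519347973608129 in 64-bit hexadecimal is 0x22E1D087A009D2C1.
Stored big-endian, the bytes at ascending addresses are 22 E1 D0 87 A0 09 D2 C1.
Read back as little-endian, the first byte is least significant, giving 0xC1D209A087D0E122.
0xC1D209A087D0E122 = 13966235979507360034.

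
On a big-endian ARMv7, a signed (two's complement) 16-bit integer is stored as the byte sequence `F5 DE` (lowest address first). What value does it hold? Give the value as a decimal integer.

Big-endian: lowest address holds the most-significant byte.
The bytes are already most-significant first: 0xF5DE.
Top bit is set, so as a signed 16-bit value this is 0xF5DE − 2^16 = -2594.

-2594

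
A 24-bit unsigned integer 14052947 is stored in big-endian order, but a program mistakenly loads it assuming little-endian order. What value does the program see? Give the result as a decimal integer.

14052947 in 24-bit hexadecimal is 0xD66E53.
Stored big-endian, the bytes at ascending addresses are D6 6E 53.
Read back as little-endian, the first byte is least significant, giving 0x536ED6.
0x536ED6 = 5467862.

5467862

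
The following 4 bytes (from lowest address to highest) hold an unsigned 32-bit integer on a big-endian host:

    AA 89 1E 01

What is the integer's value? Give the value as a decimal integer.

2861112833

Big-endian: lowest address holds the most-significant byte.
The bytes are already most-significant first: 0xAA891E01.
0xAA891E01 = 2861112833.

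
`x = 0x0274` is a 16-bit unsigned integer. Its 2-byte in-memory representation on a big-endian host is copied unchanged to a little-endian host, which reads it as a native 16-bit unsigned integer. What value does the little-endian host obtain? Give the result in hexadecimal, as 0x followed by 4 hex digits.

0x7402

Stored big-endian, the bytes at ascending addresses are 02 74.
Read back as little-endian, the first byte is least significant, giving 0x7402.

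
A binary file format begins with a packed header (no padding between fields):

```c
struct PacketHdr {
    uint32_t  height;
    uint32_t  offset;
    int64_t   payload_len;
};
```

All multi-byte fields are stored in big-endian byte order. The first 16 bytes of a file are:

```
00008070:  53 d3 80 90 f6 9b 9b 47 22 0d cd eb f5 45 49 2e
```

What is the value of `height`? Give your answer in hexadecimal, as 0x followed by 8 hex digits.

0x53D38090

`height` is the first field, at byte offset 0, occupying 4 bytes.
Bytes at offsets 0..3: 53 D3 80 90.
Big-endian stores the most-significant byte at the lowest address.
The bytes are already most-significant first: 0x53D38090.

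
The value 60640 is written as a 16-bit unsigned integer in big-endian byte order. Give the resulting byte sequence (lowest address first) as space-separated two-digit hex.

60640 in hexadecimal, padded to 16 bits, is 0xECE0.
Split into bytes (most-significant first): EC E0.
Big-endian stores the most-significant byte at the lowest address.
So the memory order matches the most-significant-first order: EC E0.

EC E0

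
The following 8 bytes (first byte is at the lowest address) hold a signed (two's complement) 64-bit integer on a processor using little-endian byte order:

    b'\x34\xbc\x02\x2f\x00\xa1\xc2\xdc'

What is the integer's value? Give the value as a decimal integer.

-2539290217722758092

Little-endian: lowest address holds the least-significant byte.
Reassemble most-significant byte first: DC C2 A1 00 2F 02 BC 34 → 0xDCC2A1002F02BC34.
Top bit is set, so as a signed 64-bit value this is 0xDCC2A1002F02BC34 − 2^64 = -2539290217722758092.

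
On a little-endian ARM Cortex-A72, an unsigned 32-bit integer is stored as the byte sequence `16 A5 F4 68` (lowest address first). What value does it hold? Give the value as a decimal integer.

1760863510

Little-endian stores the least-significant byte at the lowest address.
Reassemble most-significant byte first: 68 F4 A5 16 → 0x68F4A516.
0x68F4A516 = 1760863510.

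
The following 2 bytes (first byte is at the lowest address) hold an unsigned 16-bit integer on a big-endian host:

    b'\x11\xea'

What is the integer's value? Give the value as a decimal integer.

4586

Big-endian: lowest address holds the most-significant byte.
The bytes are already most-significant first: 0x11EA.
0x11EA = 4586.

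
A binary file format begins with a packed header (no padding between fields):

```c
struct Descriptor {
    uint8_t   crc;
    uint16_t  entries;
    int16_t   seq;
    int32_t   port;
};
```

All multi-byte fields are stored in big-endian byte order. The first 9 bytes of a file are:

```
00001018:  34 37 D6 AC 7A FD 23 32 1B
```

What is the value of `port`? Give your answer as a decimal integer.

`port` follows `crc` (1 B), `entries` (2 B), `seq` (2 B), so it starts at offset 1 + 2 + 2 = 5 and occupies 4 bytes.
Bytes at offsets 5..8: FD 23 32 1B.
Big-endian stores the most-significant byte at the lowest address.
The bytes are already most-significant first: 0xFD23321B.
Top bit is set, so as a signed 32-bit value this is 0xFD23321B − 2^32 = -48025061.

-48025061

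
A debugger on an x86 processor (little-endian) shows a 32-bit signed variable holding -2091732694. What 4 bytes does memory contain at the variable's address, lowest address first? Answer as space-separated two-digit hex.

Two's complement of -2091732694 in 32 bits: 2091732694 = 0x7CAD4ED6; invert → 0x8352B129; add 1 → 0x8352B12A.
Split into bytes (most-significant first): 83 52 B1 2A.
Little-endian: lowest address holds the least-significant byte.
So at ascending addresses the bytes are 2A B1 52 83.

2A B1 52 83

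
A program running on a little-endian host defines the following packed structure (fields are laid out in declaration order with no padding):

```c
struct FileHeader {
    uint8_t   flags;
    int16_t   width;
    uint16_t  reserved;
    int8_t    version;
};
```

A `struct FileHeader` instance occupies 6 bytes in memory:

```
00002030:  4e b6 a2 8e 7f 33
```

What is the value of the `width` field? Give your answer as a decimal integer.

-23882

`width` follows `flags` (1 byte), so it starts at byte offset 1 and occupies 2 bytes.
Bytes at offsets 1..2: B6 A2.
Little-endian: lowest address holds the least-significant byte.
Reassemble most-significant byte first: A2 B6 → 0xA2B6.
Top bit is set, so as a signed 16-bit value this is 0xA2B6 − 2^16 = -23882.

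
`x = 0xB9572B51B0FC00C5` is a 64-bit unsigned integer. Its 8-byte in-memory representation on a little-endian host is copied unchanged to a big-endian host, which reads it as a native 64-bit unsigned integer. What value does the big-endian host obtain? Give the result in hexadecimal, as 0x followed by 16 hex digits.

Stored little-endian, the bytes at ascending addresses are C5 00 FC B0 51 2B 57 B9.
Read back as big-endian, the last byte is least significant, giving 0xC500FCB0512B57B9.

0xC500FCB0512B57B9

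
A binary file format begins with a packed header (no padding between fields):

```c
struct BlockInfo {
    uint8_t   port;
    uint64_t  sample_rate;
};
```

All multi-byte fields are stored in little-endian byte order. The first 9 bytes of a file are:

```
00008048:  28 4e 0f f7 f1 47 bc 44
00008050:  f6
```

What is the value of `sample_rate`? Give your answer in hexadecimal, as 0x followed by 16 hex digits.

0xF644BC47F1F70F4E

`sample_rate` follows `port` (1 byte), so it starts at byte offset 1 and occupies 8 bytes.
Bytes at offsets 1..8: 4E 0F F7 F1 47 BC 44 F6.
Little-endian stores the least-significant byte at the lowest address.
Reassemble most-significant byte first: F6 44 BC 47 F1 F7 0F 4E → 0xF644BC47F1F70F4E.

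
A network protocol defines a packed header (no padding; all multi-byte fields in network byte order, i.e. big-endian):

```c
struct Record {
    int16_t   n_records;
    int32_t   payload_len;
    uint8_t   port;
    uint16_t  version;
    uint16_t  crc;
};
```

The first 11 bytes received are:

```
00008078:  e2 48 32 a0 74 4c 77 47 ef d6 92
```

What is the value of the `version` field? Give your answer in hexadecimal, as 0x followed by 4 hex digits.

0x47EF

`version` follows `n_records` (2 B), `payload_len` (4 B), `port` (1 B), so it starts at offset 2 + 4 + 1 = 7 and occupies 2 bytes.
Bytes at offsets 7..8: 47 EF.
Big-endian stores the most-significant byte at the lowest address.
The bytes are already most-significant first: 0x47EF.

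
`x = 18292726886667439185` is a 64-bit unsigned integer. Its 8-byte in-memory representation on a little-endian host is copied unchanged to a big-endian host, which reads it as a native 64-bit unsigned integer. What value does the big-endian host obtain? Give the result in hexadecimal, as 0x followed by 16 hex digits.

0x51CC0C352FD2DCFD

18292726886667439185 in 64-bit hexadecimal is 0xFDDCD22F350CCC51.
Stored little-endian, the bytes at ascending addresses are 51 CC 0C 35 2F D2 DC FD.
Read back as big-endian, the last byte is least significant, giving 0x51CC0C352FD2DCFD.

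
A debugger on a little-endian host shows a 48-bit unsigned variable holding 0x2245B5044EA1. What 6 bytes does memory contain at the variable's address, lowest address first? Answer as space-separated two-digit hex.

A1 4E 04 B5 45 22

Split into bytes (most-significant first): 22 45 B5 04 4E A1.
In little-endian order the low byte comes first in memory.
So at ascending addresses the bytes are A1 4E 04 B5 45 22.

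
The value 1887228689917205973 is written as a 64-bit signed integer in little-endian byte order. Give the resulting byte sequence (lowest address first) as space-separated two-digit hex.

1887228689917205973 in hexadecimal, padded to 64 bits, is 0x1A30C87E9870DDD5.
Split into bytes (most-significant first): 1A 30 C8 7E 98 70 DD D5.
In little-endian order the low byte comes first in memory.
So at ascending addresses the bytes are D5 DD 70 98 7E C8 30 1A.

D5 DD 70 98 7E C8 30 1A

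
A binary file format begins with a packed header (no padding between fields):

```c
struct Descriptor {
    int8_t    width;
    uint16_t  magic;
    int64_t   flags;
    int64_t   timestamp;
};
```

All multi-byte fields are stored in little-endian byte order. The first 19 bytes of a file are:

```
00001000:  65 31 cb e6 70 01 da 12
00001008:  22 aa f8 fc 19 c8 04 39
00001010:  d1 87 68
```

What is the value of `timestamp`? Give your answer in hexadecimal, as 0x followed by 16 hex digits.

0x6887D13904C819FC

`timestamp` follows `width` (1 B), `magic` (2 B), `flags` (8 B), so it starts at offset 1 + 2 + 8 = 11 and occupies 8 bytes.
Bytes at offsets 11..18: FC 19 C8 04 39 D1 87 68.
Little-endian stores the least-significant byte at the lowest address.
Reassemble most-significant byte first: 68 87 D1 39 04 C8 19 FC → 0x6887D13904C819FC.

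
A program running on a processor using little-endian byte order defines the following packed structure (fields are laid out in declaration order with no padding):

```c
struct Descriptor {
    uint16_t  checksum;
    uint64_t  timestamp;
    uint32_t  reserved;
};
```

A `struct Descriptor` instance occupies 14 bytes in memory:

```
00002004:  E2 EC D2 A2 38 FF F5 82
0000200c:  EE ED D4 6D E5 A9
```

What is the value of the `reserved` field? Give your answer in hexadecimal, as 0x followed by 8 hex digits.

`reserved` follows `checksum` (2 B), `timestamp` (8 B), so it starts at offset 2 + 8 = 10 and occupies 4 bytes.
Bytes at offsets 10..13: D4 6D E5 A9.
In little-endian order the low byte comes first in memory.
Reassemble most-significant byte first: A9 E5 6D D4 → 0xA9E56DD4.

0xA9E56DD4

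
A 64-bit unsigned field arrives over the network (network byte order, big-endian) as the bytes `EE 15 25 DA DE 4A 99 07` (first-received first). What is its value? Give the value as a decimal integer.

In big-endian order the high byte comes first in memory.
The bytes are already most-significant first: 0xEE1525DADE4A9907.
0xEE1525DADE4A9907 = 17155659977500301575.

17155659977500301575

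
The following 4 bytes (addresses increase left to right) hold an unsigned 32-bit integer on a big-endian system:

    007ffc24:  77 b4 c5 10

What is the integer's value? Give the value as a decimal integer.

Big-endian: lowest address holds the most-significant byte.
The bytes are already most-significant first: 0x77B4C510.
0x77B4C510 = 2008335632.

2008335632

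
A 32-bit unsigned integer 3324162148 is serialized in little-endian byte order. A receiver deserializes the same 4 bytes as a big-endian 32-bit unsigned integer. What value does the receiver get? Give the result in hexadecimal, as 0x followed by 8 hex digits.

0x64B022C6

3324162148 in 32-bit hexadecimal is 0xC622B064.
Stored little-endian, the bytes at ascending addresses are 64 B0 22 C6.
Read back as big-endian, the last byte is least significant, giving 0x64B022C6.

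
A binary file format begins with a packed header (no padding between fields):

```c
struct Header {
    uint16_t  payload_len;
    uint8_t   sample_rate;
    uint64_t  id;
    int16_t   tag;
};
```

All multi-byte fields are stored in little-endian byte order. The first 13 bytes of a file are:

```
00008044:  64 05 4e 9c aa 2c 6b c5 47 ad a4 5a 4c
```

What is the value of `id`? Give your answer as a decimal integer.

11866219506423343772

`id` follows `payload_len` (2 B), `sample_rate` (1 B), so it starts at offset 2 + 1 = 3 and occupies 8 bytes.
Bytes at offsets 3..10: 9C AA 2C 6B C5 47 AD A4.
Little-endian stores the least-significant byte at the lowest address.
Reassemble most-significant byte first: A4 AD 47 C5 6B 2C AA 9C → 0xA4AD47C56B2CAA9C.
0xA4AD47C56B2CAA9C = 11866219506423343772.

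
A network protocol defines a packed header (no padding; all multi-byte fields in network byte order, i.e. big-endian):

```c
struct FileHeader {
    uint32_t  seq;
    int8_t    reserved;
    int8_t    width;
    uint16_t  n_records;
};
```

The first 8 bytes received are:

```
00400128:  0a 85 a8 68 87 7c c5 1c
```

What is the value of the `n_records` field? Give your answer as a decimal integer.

50460

`n_records` follows `seq` (4 B), `reserved` (1 B), `width` (1 B), so it starts at offset 4 + 1 + 1 = 6 and occupies 2 bytes.
Bytes at offsets 6..7: C5 1C.
Big-endian: lowest address holds the most-significant byte.
The bytes are already most-significant first: 0xC51C.
0xC51C = 50460.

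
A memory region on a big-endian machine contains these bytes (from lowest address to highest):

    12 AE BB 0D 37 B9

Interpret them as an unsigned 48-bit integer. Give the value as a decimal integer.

20541671815097

In big-endian order the high byte comes first in memory.
The bytes are already most-significant first: 0x12AEBB0D37B9.
0x12AEBB0D37B9 = 20541671815097.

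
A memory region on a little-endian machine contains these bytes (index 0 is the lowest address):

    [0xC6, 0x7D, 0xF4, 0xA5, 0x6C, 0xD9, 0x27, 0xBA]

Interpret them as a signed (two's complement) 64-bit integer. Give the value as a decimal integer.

-5032814997899280954

Little-endian stores the least-significant byte at the lowest address.
Reassemble most-significant byte first: BA 27 D9 6C A5 F4 7D C6 → 0xBA27D96CA5F47DC6.
Top bit is set, so as a signed 64-bit value this is 0xBA27D96CA5F47DC6 − 2^64 = -5032814997899280954.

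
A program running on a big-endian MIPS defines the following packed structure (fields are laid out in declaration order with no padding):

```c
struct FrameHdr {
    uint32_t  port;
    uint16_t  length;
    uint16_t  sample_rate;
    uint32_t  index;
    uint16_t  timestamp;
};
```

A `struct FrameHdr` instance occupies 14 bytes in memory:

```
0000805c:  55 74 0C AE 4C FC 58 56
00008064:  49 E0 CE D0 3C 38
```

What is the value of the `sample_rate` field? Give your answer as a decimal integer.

`sample_rate` follows `port` (4 B), `length` (2 B), so it starts at offset 4 + 2 = 6 and occupies 2 bytes.
Bytes at offsets 6..7: 58 56.
Big-endian stores the most-significant byte at the lowest address.
The bytes are already most-significant first: 0x5856.
0x5856 = 22614.

22614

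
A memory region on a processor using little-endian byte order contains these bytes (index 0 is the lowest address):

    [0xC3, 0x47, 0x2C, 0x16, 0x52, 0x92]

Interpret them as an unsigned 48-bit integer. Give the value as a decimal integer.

160881256974275

Little-endian stores the least-significant byte at the lowest address.
Reassemble most-significant byte first: 92 52 16 2C 47 C3 → 0x9252162C47C3.
0x9252162C47C3 = 160881256974275.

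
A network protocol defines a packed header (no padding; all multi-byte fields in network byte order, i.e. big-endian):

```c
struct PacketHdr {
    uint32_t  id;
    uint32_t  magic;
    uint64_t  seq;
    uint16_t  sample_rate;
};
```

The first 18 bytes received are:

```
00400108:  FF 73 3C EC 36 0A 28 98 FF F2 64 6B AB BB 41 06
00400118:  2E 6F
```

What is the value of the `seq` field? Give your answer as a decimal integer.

18442913837641056518

`seq` follows `id` (4 B), `magic` (4 B), so it starts at offset 4 + 4 = 8 and occupies 8 bytes.
Bytes at offsets 8..15: FF F2 64 6B AB BB 41 06.
Big-endian: lowest address holds the most-significant byte.
The bytes are already most-significant first: 0xFFF2646BABBB4106.
0xFFF2646BABBB4106 = 18442913837641056518.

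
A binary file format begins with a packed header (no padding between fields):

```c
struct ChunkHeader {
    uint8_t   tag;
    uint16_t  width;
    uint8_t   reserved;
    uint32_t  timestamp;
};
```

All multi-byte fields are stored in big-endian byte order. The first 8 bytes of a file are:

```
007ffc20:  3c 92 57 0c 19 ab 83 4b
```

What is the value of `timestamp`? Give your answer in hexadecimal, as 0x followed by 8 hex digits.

`timestamp` follows `tag` (1 B), `width` (2 B), `reserved` (1 B), so it starts at offset 1 + 2 + 1 = 4 and occupies 4 bytes.
Bytes at offsets 4..7: 19 AB 83 4B.
Big-endian stores the most-significant byte at the lowest address.
The bytes are already most-significant first: 0x19AB834B.

0x19AB834B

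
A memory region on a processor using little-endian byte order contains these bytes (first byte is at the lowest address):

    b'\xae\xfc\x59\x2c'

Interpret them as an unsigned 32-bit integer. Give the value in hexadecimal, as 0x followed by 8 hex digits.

Little-endian stores the least-significant byte at the lowest address.
Reassemble most-significant byte first: 2C 59 FC AE → 0x2C59FCAE.

0x2C59FCAE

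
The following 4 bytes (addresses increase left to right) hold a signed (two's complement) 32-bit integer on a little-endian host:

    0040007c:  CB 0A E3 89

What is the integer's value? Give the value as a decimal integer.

In little-endian order the low byte comes first in memory.
Reassemble most-significant byte first: 89 E3 0A CB → 0x89E30ACB.
Top bit is set, so as a signed 32-bit value this is 0x89E30ACB − 2^32 = -1981609269.

-1981609269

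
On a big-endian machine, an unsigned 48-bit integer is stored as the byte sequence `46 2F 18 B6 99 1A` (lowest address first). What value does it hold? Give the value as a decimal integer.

Big-endian stores the most-significant byte at the lowest address.
The bytes are already most-significant first: 0x462F18B6991A.
0x462F18B6991A = 77168092027162.

77168092027162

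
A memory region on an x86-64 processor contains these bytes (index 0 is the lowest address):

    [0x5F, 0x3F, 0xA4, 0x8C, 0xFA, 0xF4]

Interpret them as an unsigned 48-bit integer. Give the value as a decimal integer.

Little-endian stores the least-significant byte at the lowest address.
Reassemble most-significant byte first: F4 FA 8C A4 3F 5F → 0xF4FA8CA43F5F.
0xF4FA8CA43F5F = 269356938575711.

269356938575711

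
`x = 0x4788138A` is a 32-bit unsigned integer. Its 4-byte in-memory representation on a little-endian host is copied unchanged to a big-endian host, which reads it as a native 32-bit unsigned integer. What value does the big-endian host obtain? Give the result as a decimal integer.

2316535879

Stored little-endian, the bytes at ascending addresses are 8A 13 88 47.
Read back as big-endian, the last byte is least significant, giving 0x8A138847.
0x8A138847 = 2316535879.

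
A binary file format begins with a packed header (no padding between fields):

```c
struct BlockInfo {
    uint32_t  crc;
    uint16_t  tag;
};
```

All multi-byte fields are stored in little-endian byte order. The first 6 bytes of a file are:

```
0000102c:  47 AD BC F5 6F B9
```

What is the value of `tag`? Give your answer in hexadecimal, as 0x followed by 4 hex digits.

0xB96F

`tag` follows `crc` (4 bytes), so it starts at byte offset 4 and occupies 2 bytes.
Bytes at offsets 4..5: 6F B9.
Little-endian: lowest address holds the least-significant byte.
Reassemble most-significant byte first: B9 6F → 0xB96F.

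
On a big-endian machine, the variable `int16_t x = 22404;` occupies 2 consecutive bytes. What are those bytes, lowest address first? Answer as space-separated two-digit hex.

22404 in hexadecimal, padded to 16 bits, is 0x5784.
Split into bytes (most-significant first): 57 84.
Big-endian: lowest address holds the most-significant byte.
So the memory order matches the most-significant-first order: 57 84.

57 84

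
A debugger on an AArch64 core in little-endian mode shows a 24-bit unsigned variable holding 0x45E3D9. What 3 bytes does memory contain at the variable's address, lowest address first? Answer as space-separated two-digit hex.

D9 E3 45

Split into bytes (most-significant first): 45 E3 D9.
Little-endian: lowest address holds the least-significant byte.
So at ascending addresses the bytes are D9 E3 45.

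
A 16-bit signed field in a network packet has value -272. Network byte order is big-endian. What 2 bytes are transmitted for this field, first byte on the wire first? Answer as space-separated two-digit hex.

FE F0

Two's complement of -272 in 16 bits: 272 = 0x0110; invert → 0xFEEF; add 1 → 0xFEF0.
Split into bytes (most-significant first): FE F0.
Big-endian stores the most-significant byte at the lowest address.
So the memory order matches the most-significant-first order: FE F0.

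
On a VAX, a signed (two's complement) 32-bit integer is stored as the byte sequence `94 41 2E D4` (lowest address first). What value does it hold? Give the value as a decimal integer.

-735166060

Little-endian stores the least-significant byte at the lowest address.
Reassemble most-significant byte first: D4 2E 41 94 → 0xD42E4194.
Top bit is set, so as a signed 32-bit value this is 0xD42E4194 − 2^32 = -735166060.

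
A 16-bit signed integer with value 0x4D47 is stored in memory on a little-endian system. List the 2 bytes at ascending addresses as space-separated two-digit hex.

Split into bytes (most-significant first): 4D 47.
Little-endian stores the least-significant byte at the lowest address.
So at ascending addresses the bytes are 47 4D.

47 4D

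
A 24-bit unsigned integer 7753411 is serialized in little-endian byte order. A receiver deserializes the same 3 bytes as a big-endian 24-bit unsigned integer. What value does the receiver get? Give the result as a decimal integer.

7753411 in 24-bit hexadecimal is 0x764EC3.
Stored little-endian, the bytes at ascending addresses are C3 4E 76.
Read back as big-endian, the last byte is least significant, giving 0xC34E76.
0xC34E76 = 12799606.

12799606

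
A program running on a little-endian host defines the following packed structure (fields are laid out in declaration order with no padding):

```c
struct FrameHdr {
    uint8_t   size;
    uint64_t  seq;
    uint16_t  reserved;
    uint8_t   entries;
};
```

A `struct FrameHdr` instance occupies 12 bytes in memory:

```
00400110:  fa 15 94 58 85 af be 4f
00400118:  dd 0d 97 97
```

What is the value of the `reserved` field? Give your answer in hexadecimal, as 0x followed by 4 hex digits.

0x970D

`reserved` follows `size` (1 B), `seq` (8 B), so it starts at offset 1 + 8 = 9 and occupies 2 bytes.
Bytes at offsets 9..10: 0D 97.
In little-endian order the low byte comes first in memory.
Reassemble most-significant byte first: 97 0D → 0x970D.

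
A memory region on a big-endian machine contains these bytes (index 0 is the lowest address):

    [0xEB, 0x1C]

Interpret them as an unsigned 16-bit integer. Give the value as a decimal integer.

60188

Big-endian stores the most-significant byte at the lowest address.
The bytes are already most-significant first: 0xEB1C.
0xEB1C = 60188.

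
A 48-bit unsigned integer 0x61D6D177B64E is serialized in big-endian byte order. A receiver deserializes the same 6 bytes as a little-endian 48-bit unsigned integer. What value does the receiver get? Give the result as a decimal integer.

86545601255009

Stored big-endian, the bytes at ascending addresses are 61 D6 D1 77 B6 4E.
Read back as little-endian, the first byte is least significant, giving 0x4EB677D1D661.
0x4EB677D1D661 = 86545601255009.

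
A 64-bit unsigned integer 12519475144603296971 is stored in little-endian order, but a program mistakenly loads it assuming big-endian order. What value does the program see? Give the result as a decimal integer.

14655954674874367661

12519475144603296971 in 64-bit hexadecimal is 0xADBE1C50206964CB.
Stored little-endian, the bytes at ascending addresses are CB 64 69 20 50 1C BE AD.
Read back as big-endian, the last byte is least significant, giving 0xCB646920501CBEAD.
0xCB646920501CBEAD = 14655954674874367661.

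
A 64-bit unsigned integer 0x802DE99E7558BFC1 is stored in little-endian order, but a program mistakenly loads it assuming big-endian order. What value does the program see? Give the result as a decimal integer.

Stored little-endian, the bytes at ascending addresses are C1 BF 58 75 9E E9 2D 80.
Read back as big-endian, the last byte is least significant, giving 0xC1BF58759EE92D80.
0xC1BF58759EE92D80 = 13960974632072326528.

13960974632072326528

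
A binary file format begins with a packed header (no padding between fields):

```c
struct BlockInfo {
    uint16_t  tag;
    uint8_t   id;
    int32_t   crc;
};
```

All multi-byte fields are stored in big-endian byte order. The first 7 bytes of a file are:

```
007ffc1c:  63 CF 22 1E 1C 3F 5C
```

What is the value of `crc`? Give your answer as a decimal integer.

505167708

`crc` follows `tag` (2 B), `id` (1 B), so it starts at offset 2 + 1 = 3 and occupies 4 bytes.
Bytes at offsets 3..6: 1E 1C 3F 5C.
Big-endian: lowest address holds the most-significant byte.
The bytes are already most-significant first: 0x1E1C3F5C.
0x1E1C3F5C = 505167708.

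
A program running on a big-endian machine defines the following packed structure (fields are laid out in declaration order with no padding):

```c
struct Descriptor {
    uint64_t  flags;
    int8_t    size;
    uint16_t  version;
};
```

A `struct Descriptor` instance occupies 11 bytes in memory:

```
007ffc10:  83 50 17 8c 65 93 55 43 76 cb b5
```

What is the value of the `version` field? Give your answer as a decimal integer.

52149

`version` follows `flags` (8 B), `size` (1 B), so it starts at offset 8 + 1 = 9 and occupies 2 bytes.
Bytes at offsets 9..10: CB B5.
Big-endian stores the most-significant byte at the lowest address.
The bytes are already most-significant first: 0xCBB5.
0xCBB5 = 52149.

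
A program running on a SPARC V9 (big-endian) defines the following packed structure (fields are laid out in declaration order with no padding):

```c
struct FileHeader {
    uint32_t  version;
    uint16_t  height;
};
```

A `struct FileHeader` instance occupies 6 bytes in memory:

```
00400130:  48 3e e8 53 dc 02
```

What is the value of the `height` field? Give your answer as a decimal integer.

56322

`height` follows `version` (4 bytes), so it starts at byte offset 4 and occupies 2 bytes.
Bytes at offsets 4..5: DC 02.
In big-endian order the high byte comes first in memory.
The bytes are already most-significant first: 0xDC02.
0xDC02 = 56322.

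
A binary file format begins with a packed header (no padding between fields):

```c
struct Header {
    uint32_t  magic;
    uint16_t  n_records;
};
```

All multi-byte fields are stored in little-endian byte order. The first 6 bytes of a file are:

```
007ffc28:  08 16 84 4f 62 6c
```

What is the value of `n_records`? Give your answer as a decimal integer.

`n_records` follows `magic` (4 bytes), so it starts at byte offset 4 and occupies 2 bytes.
Bytes at offsets 4..5: 62 6C.
Little-endian: lowest address holds the least-significant byte.
Reassemble most-significant byte first: 6C 62 → 0x6C62.
0x6C62 = 27746.

27746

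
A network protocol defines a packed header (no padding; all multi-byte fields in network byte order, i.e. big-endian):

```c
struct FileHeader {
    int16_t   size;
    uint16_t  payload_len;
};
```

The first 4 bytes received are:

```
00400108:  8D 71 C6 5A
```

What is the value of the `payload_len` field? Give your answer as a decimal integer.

`payload_len` follows `size` (2 bytes), so it starts at byte offset 2 and occupies 2 bytes.
Bytes at offsets 2..3: C6 5A.
Big-endian stores the most-significant byte at the lowest address.
The bytes are already most-significant first: 0xC65A.
0xC65A = 50778.

50778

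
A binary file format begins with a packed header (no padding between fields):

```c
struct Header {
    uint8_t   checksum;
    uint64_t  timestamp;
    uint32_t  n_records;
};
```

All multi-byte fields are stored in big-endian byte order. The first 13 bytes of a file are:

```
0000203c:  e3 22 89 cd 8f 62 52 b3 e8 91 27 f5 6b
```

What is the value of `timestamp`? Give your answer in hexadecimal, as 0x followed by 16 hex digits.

0x2289CD8F6252B3E8

`timestamp` follows `checksum` (1 byte), so it starts at byte offset 1 and occupies 8 bytes.
Bytes at offsets 1..8: 22 89 CD 8F 62 52 B3 E8.
Big-endian stores the most-significant byte at the lowest address.
The bytes are already most-significant first: 0x2289CD8F6252B3E8.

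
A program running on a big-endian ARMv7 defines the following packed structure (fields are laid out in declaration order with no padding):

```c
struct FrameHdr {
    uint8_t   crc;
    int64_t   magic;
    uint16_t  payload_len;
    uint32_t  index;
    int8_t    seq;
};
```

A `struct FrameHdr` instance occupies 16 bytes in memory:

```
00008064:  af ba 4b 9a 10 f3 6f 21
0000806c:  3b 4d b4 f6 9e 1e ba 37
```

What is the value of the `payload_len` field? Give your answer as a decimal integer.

19892

`payload_len` follows `crc` (1 B), `magic` (8 B), so it starts at offset 1 + 8 = 9 and occupies 2 bytes.
Bytes at offsets 9..10: 4D B4.
Big-endian stores the most-significant byte at the lowest address.
The bytes are already most-significant first: 0x4DB4.
0x4DB4 = 19892.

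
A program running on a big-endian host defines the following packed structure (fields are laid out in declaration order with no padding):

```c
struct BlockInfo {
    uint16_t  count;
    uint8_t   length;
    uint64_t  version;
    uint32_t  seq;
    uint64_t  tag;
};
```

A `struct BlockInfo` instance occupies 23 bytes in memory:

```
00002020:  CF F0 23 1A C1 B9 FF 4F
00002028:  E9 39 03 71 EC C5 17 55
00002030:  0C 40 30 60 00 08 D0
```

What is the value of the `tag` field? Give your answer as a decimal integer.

`tag` follows `count` (2 B), `length` (1 B), `version` (8 B), `seq` (4 B), so it starts at offset 2 + 1 + 8 + 4 = 15 and occupies 8 bytes.
Bytes at offsets 15..22: 55 0C 40 30 60 00 08 D0.
Big-endian: lowest address holds the most-significant byte.
The bytes are already most-significant first: 0x550C4030600008D0.
0x550C4030600008D0 = 6128343769457625296.

6128343769457625296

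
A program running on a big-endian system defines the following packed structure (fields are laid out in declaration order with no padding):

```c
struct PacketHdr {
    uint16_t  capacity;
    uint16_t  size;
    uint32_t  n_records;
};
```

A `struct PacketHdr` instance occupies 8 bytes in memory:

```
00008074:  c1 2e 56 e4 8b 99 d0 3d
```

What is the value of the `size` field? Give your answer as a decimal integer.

22244

`size` follows `capacity` (2 bytes), so it starts at byte offset 2 and occupies 2 bytes.
Bytes at offsets 2..3: 56 E4.
Big-endian: lowest address holds the most-significant byte.
The bytes are already most-significant first: 0x56E4.
0x56E4 = 22244.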